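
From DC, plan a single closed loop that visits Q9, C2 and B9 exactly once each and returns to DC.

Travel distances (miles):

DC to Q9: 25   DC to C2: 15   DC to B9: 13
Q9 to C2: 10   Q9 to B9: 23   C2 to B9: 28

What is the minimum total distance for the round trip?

With 3 stops there are 3!/2 = 3 distinct round trips (a route and its reverse cost the same).
DC → Q9 → C2 → B9 → DC: 25+10+28+13 = 76
DC → Q9 → B9 → C2 → DC: 25+23+28+15 = 91
DC → C2 → Q9 → B9 → DC: 15+10+23+13 = 61
The minimum is 61.
One optimal route: DC → C2 → Q9 → B9 → DC (or its reverse).

Shortest round trip = 61 miles.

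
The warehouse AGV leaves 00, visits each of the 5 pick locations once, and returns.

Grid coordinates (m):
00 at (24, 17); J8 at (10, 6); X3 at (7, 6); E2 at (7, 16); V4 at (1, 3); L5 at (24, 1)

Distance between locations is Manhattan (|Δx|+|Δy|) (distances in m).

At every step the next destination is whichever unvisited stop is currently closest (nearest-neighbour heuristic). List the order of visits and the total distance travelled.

Total distance 84 m via the nearest-neighbour route 00 → L5 → J8 → X3 → V4 → E2 → 00.

From 00: distances to unvisited — L5=16, E2=18, J8=25, X3=28, V4=37. Nearest is L5 (16).
From L5: distances to unvisited — J8=19, X3=22, V4=25, E2=32. Nearest is J8 (19).
From J8: distances to unvisited — X3=3, V4=12, E2=13. Nearest is X3 (3).
From X3: distances to unvisited — V4=9, E2=10. Nearest is V4 (9).
From V4: distances to unvisited — E2=19. Nearest is E2 (19).
Return E2→00: 18.
Total = 16 + 19 + 3 + 9 + 19 + 18 = 84.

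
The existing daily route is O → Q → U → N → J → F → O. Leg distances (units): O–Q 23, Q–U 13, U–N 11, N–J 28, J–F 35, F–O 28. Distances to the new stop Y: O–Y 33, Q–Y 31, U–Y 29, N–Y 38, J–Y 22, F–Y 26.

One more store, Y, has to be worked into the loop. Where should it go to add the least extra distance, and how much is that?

Insertion cost between consecutive stops i–j is d(i,Y) + d(Y,j) − d(i,j):
  between O and Q: 33 + 31 − 23 = 41
  between Q and U: 31 + 29 − 13 = 47
  between U and N: 29 + 38 − 11 = 56
  between N and J: 38 + 22 − 28 = 32
  between J and F: 22 + 26 − 35 = 13
  between F and O: 26 + 33 − 28 = 31
Cheapest insertion is between J and F, adding 13.
New total = 138 + 13 = 151.

Minimum extra distance: 13, inserting Y between J and F.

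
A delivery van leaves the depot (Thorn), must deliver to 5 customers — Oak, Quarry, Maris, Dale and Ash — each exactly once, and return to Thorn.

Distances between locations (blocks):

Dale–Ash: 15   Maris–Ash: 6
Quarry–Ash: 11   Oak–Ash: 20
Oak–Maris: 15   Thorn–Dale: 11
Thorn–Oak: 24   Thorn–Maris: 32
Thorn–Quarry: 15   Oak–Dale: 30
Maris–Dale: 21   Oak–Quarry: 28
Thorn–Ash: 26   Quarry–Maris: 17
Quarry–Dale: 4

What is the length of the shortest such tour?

With 5 stops there are 5!/2 = 60 distinct round trips (a route and its reverse cost the same).
Thorn - Oak - Quarry - Maris - Dale - Ash - Thorn: 24+28+17+21+15+26 = 131
Thorn - Oak - Quarry - Maris - Ash - Dale - Thorn: 24+28+17+6+15+11 = 101
Thorn - Oak - Quarry - Dale - Maris - Ash - Thorn: 24+28+4+21+6+26 = 109
Thorn - Oak - Quarry - Dale - Ash - Maris - Thorn: 24+28+4+15+6+32 = 109
Thorn - Oak - Quarry - Ash - Maris - Dale - Thorn: 24+28+11+6+21+11 = 101
Thorn - Oak - Quarry - Ash - Dale - Maris - Thorn: 24+28+11+15+21+32 = 131
Thorn - Oak - Maris - Quarry - Dale - Ash - Thorn: 24+15+17+4+15+26 = 101
Thorn - Oak - Maris - Quarry - Ash - Dale - Thorn: 24+15+17+11+15+11 = 93
Thorn - Oak - Maris - Dale - Quarry - Ash - Thorn: 24+15+21+4+11+26 = 101
Thorn - Oak - Maris - Dale - Ash - Quarry - Thorn: 24+15+21+15+11+15 = 101
Thorn - Oak - Maris - Ash - Quarry - Dale - Thorn: 24+15+6+11+4+11 = 71
Thorn - Oak - Maris - Ash - Dale - Quarry - Thorn: 24+15+6+15+4+15 = 79
Thorn - Oak - Dale - Quarry - Maris - Ash - Thorn: 24+30+4+17+6+26 = 107
Thorn - Oak - Dale - Quarry - Ash - Maris - Thorn: 24+30+4+11+6+32 = 107
… (46 more)
The minimum is 71.
One optimal route: Thorn → Oak → Maris → Ash → Quarry → Dale → Thorn (or its reverse).

Minimum total distance: 71 blocks.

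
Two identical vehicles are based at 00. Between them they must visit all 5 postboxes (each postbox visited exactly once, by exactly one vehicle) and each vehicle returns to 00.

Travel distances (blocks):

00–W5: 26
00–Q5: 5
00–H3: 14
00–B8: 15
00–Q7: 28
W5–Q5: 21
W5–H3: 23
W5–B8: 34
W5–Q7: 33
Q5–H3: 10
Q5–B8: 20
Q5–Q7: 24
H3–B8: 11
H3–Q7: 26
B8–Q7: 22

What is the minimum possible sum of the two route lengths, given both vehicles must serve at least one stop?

There are 2^4 − 1 = 15 ways to divide the 5 stops into two non-empty groups. For each, the best each vehicle can do is its own shortest tour through its group:
  {W5} + {Q5, H3, B8, Q7}: 52 + 76 = 128
  {Q5} + {W5, H3, B8, Q7}: 10 + 106 = 116
  {W5, Q5} + {H3, B8, Q7}: 52 + 75 = 127
  {H3} + {W5, Q5, B8, Q7}: 28 + 96 = 124
  {W5, H3} + {Q5, B8, Q7}: 63 + 66 = 129
  {Q5, H3} + {W5, B8, Q7}: 29 + 96 = 125
  … (15 splits in total)
Best: vehicle 1 00 → Q5 → 00 = 10; vehicle 2 00 → W5 → Q7 → B8 → H3 → 00 = 106; combined 116.

116 blocks — the smallest possible combined total.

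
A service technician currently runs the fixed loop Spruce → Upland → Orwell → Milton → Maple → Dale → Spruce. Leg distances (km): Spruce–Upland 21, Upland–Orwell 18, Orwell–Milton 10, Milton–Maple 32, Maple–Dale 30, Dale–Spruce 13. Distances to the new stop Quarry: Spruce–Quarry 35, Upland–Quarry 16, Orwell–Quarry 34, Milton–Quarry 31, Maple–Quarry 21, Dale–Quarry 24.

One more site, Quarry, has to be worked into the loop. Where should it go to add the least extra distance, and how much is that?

Insertion cost between consecutive stops i–j is d(i,Quarry) + d(Quarry,j) − d(i,j):
  between Spruce and Upland: 35 + 16 − 21 = 30
  between Upland and Orwell: 16 + 34 − 18 = 32
  between Orwell and Milton: 34 + 31 − 10 = 55
  between Milton and Maple: 31 + 21 − 32 = 20
  between Maple and Dale: 21 + 24 − 30 = 15
  between Dale and Spruce: 24 + 35 − 13 = 46
Cheapest insertion is between Maple and Dale, adding 15.
New total = 124 + 15 = 139.

Adding 15 km by placing Quarry on the Maple–Dale leg.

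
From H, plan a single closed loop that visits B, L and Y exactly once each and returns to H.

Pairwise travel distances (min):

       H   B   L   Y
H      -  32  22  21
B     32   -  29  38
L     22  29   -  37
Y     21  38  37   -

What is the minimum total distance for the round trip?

There are 3 distinct closed tours to check (reversals are equivalent).
H→B→L→Y→H: 32+29+37+21 = 119
H→B→Y→L→H: 32+38+37+22 = 129
H→L→B→Y→H: 22+29+38+21 = 110
The minimum is 110.
One optimal route: H → L → B → Y → H (or its reverse).

Shortest round trip = 110 min.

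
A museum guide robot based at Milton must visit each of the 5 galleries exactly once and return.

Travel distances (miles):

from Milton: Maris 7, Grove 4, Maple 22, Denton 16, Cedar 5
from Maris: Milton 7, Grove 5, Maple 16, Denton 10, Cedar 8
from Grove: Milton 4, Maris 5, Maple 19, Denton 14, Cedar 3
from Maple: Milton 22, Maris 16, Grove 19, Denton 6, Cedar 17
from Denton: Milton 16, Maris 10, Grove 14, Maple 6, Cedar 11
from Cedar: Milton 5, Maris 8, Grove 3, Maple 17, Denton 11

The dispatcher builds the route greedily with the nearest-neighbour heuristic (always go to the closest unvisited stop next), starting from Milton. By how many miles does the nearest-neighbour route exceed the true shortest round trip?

From Milton: Grove=4, Cedar=5, Maris=7, Denton=16, Maple=22 → choose Grove (4).
From Grove: Cedar=3, Maris=5, Denton=14, Maple=19 → choose Cedar (3).
From Cedar: Maris=8, Denton=11, Maple=17 → choose Maris (8).
From Maris: Denton=10, Maple=16 → choose Denton (10).
From Denton: Maple=6 → choose Maple (6).
NN route Milton → Grove → Cedar → Maris → Denton → Maple → Milton costs 53.
Optimal: Milton → Maris → Maple → Denton → Cedar → Grove → Milton costs 47 (by enumerating all 60 distinct tours).
Excess = 53 − 47 = 6.

6 miles longer than the optimal tour.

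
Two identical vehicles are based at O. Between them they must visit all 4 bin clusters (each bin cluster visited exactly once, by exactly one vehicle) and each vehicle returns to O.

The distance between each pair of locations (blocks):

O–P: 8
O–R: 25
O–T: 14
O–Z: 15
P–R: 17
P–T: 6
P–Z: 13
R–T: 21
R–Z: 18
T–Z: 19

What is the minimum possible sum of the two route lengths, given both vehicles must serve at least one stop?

There are 2^3 − 1 = 7 ways to divide the 4 stops into two non-empty groups. For each, the best each vehicle can do is its own shortest tour through its group:
  {P} + {R, T, Z}: 16 + 68 = 84
  {R} + {P, T, Z}: 50 + 48 = 98
  {P, R} + {T, Z}: 50 + 48 = 98
  {T} + {P, R, Z}: 28 + 58 = 86
  {P, T} + {R, Z}: 28 + 58 = 86
  {R, T} + {P, Z}: 60 + 36 = 96
  … (7 splits in total)
Best: vehicle 1 O → P → O = 16; vehicle 2 O → T → R → Z → O = 68; combined 84.

84 blocks — the smallest possible combined total.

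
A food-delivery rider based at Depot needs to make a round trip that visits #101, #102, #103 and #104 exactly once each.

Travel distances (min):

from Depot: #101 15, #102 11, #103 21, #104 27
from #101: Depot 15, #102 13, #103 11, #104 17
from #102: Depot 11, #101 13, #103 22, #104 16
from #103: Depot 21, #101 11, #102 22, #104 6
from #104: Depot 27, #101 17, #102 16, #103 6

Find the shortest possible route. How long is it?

With 4 stops there are 4!/2 = 12 distinct round trips (a route and its reverse cost the same).
Depot→#101→#102→#103→#104→Depot: 15+13+22+6+27 = 83
Depot→#101→#102→#104→#103→Depot: 15+13+16+6+21 = 71
Depot→#101→#103→#102→#104→Depot: 15+11+22+16+27 = 91
Depot→#101→#103→#104→#102→Depot: 15+11+6+16+11 = 59
Depot→#101→#104→#102→#103→Depot: 15+17+16+22+21 = 91
Depot→#101→#104→#103→#102→Depot: 15+17+6+22+11 = 71
Depot→#102→#101→#103→#104→Depot: 11+13+11+6+27 = 68
Depot→#102→#101→#104→#103→Depot: 11+13+17+6+21 = 68
Depot→#102→#103→#101→#104→Depot: 11+22+11+17+27 = 88
Depot→#102→#104→#101→#103→Depot: 11+16+17+11+21 = 76
Depot→#103→#101→#102→#104→Depot: 21+11+13+16+27 = 88
Depot→#103→#102→#101→#104→Depot: 21+22+13+17+27 = 100
The minimum is 59.
One optimal route: Depot → #101 → #103 → #104 → #102 → Depot (or its reverse).

Shortest round trip = 59 min.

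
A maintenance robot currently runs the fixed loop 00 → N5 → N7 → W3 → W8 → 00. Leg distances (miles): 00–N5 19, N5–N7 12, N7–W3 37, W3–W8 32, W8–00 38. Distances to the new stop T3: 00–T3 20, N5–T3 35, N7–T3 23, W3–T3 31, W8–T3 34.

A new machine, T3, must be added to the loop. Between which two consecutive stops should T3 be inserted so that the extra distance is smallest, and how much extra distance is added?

Insertion cost between consecutive stops i–j is d(i,T3) + d(T3,j) − d(i,j):
  between 00 and N5: 20 + 35 − 19 = 36
  between N5 and N7: 35 + 23 − 12 = 46
  between N7 and W3: 23 + 31 − 37 = 17
  between W3 and W8: 31 + 34 − 32 = 33
  between W8 and 00: 34 + 20 − 38 = 16
Cheapest insertion is between W8 and 00, adding 16.
New total = 138 + 16 = 154.

+16 miles — insert T3 between W8 and 00.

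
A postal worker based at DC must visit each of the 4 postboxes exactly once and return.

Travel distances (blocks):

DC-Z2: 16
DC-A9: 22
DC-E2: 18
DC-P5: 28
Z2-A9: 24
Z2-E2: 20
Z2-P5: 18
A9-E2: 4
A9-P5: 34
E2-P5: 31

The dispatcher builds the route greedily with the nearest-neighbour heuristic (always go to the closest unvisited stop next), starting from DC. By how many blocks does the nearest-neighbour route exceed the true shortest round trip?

Excess over optimum: 1 blocks.

DC: Z2=16, E2=18, A9=22, P5=28 ⇒ Z2
Z2: P5=18, E2=20, A9=24 ⇒ P5
P5: E2=31, A9=34 ⇒ E2
E2: A9=4 ⇒ A9
NN route DC → Z2 → P5 → E2 → A9 → DC costs 91.
Optimal: DC → Z2 → P5 → A9 → E2 → DC costs 90 (by enumerating all 12 distinct tours).
Excess = 91 − 90 = 1.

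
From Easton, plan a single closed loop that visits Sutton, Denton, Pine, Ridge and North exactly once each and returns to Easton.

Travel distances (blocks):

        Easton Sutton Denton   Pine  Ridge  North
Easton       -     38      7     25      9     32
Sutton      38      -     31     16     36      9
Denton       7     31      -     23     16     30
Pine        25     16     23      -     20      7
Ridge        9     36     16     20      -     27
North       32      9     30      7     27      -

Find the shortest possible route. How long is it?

83 blocks — the shortest possible round trip.

Easton→Sutton→Denton→Pine→Ridge→North→Easton: 38+31+23+20+27+32 = 171
Easton→Sutton→Denton→Pine→North→Ridge→Easton: 38+31+23+7+27+9 = 135
Easton→Sutton→Denton→Ridge→Pine→North→Easton: 38+31+16+20+7+32 = 144
Easton→Sutton→Denton→Ridge→North→Pine→Easton: 38+31+16+27+7+25 = 144
Easton→Sutton→Denton→North→Pine→Ridge→Easton: 38+31+30+7+20+9 = 135
Easton→Sutton→Denton→North→Ridge→Pine→Easton: 38+31+30+27+20+25 = 171
Easton→Sutton→Pine→Denton→Ridge→North→Easton: 38+16+23+16+27+32 = 152
Easton→Sutton→Pine→Denton→North→Ridge→Easton: 38+16+23+30+27+9 = 143
Easton→Sutton→Pine→Ridge→Denton→North→Easton: 38+16+20+16+30+32 = 152
Easton→Sutton→Pine→Ridge→North→Denton→Easton: 38+16+20+27+30+7 = 138
Easton→Sutton→Pine→North→Denton→Ridge→Easton: 38+16+7+30+16+9 = 116
Easton→Sutton→Pine→North→Ridge→Denton→Easton: 38+16+7+27+16+7 = 111
Easton→Sutton→Ridge→Denton→Pine→North→Easton: 38+36+16+23+7+32 = 152
Easton→Sutton→Ridge→Denton→North→Pine→Easton: 38+36+16+30+7+25 = 152
… (46 more)
Easton→Denton→Sutton→North→Pine→Ridge→Easton: 7+31+9+7+20+9 = 83  ← best
The minimum is 83.
One optimal route: Easton → Denton → Sutton → North → Pine → Ridge → Easton (or its reverse).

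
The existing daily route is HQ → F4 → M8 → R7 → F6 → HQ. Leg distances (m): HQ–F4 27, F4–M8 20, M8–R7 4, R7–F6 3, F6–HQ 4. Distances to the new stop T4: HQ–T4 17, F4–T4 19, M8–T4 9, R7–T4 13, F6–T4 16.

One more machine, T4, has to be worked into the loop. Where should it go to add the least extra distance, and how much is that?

+8 m — insert T4 between F4 and M8.

Insertion cost between consecutive stops i–j is d(i,T4) + d(T4,j) − d(i,j):
  between HQ and F4: 17 + 19 − 27 = 9
  between F4 and M8: 19 + 9 − 20 = 8
  between M8 and R7: 9 + 13 − 4 = 18
  between R7 and F6: 13 + 16 − 3 = 26
  between F6 and HQ: 16 + 17 − 4 = 29
Cheapest insertion is between F4 and M8, adding 8.
New total = 58 + 8 = 66.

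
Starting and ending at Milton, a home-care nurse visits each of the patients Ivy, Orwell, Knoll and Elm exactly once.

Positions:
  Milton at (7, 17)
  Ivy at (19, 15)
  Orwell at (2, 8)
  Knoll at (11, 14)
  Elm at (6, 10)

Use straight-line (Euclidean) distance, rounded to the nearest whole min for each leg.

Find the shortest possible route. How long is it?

Minimum total distance: 40 min.

There are 12 distinct closed tours to check (reversals are equivalent).
Milton-Ivy-Orwell-Knoll-Elm-Milton: 12+18+11+6+7 = 54
Milton-Ivy-Orwell-Elm-Knoll-Milton: 12+18+4+6+5 = 45
Milton-Ivy-Knoll-Orwell-Elm-Milton: 12+8+11+4+7 = 42
Milton-Ivy-Knoll-Elm-Orwell-Milton: 12+8+6+4+10 = 40
Milton-Ivy-Elm-Orwell-Knoll-Milton: 12+14+4+11+5 = 46
Milton-Ivy-Elm-Knoll-Orwell-Milton: 12+14+6+11+10 = 53
Milton-Orwell-Ivy-Knoll-Elm-Milton: 10+18+8+6+7 = 49
Milton-Orwell-Ivy-Elm-Knoll-Milton: 10+18+14+6+5 = 53
Milton-Orwell-Knoll-Ivy-Elm-Milton: 10+11+8+14+7 = 50
Milton-Orwell-Elm-Ivy-Knoll-Milton: 10+4+14+8+5 = 41
Milton-Knoll-Ivy-Orwell-Elm-Milton: 5+8+18+4+7 = 42
Milton-Knoll-Orwell-Ivy-Elm-Milton: 5+11+18+14+7 = 55
The minimum is 40.
One optimal route: Milton → Ivy → Knoll → Elm → Orwell → Milton (or its reverse).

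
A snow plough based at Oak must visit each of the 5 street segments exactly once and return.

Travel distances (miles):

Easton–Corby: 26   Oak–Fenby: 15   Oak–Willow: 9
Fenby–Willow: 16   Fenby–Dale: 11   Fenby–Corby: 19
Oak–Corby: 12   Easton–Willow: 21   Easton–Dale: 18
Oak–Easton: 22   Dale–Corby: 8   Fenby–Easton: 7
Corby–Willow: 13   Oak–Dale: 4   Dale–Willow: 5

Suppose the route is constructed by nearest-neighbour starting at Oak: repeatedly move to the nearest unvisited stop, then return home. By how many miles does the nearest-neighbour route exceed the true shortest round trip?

Oak: Dale=4, Willow=9, Corby=12, Fenby=15, Easton=22 ⇒ Dale
Dale: Willow=5, Corby=8, Fenby=11, Easton=18 ⇒ Willow
Willow: Corby=13, Fenby=16, Easton=21 ⇒ Corby
Corby: Fenby=19, Easton=26 ⇒ Fenby
Fenby: Easton=7 ⇒ Easton
NN route Oak → Dale → Willow → Corby → Fenby → Easton → Oak costs 70.
Optimal: Oak → Fenby → Easton → Willow → Dale → Corby → Oak costs 68 (by enumerating all 60 distinct tours).
Excess = 70 − 68 = 2.

Excess over optimum: 2 miles.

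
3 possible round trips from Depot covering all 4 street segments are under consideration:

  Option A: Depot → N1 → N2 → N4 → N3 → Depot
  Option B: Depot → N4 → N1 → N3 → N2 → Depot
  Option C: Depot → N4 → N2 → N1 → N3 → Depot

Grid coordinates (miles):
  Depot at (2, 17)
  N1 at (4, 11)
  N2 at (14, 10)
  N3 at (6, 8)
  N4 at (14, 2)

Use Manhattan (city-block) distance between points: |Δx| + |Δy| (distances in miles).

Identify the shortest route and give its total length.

Shortest is Option A, total 54 miles.

Option A: 8 + 11 + 8 + 14 + 13 = 54
Option B: 27 + 19 + 5 + 10 + 19 = 80
Option C: 27 + 8 + 11 + 5 + 13 = 64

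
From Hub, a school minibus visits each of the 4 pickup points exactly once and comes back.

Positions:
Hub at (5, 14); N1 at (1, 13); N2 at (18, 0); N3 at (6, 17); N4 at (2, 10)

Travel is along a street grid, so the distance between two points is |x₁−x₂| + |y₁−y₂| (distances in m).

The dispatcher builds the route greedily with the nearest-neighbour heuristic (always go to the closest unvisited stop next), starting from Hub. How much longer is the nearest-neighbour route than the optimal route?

Hub: N3=4, N1=5, N4=7, N2=27 ⇒ N3
N3: N1=9, N4=11, N2=29 ⇒ N1
N1: N4=4, N2=30 ⇒ N4
N4: N2=26 ⇒ N2
NN route Hub → N3 → N1 → N4 → N2 → Hub costs 70.
Optimal: Hub → N1 → N4 → N2 → N3 → Hub costs 68 (by enumerating all 12 distinct tours).
Excess = 70 − 68 = 2.

Excess over optimum: 2 m.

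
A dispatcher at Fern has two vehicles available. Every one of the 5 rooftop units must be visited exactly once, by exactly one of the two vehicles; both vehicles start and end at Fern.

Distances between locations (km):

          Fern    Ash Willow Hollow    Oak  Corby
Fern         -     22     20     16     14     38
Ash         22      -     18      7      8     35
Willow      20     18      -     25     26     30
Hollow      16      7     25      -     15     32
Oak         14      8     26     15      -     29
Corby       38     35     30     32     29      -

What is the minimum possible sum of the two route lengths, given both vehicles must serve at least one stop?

There are 2^4 − 1 = 15 ways to divide the 5 stops into two non-empty groups. For each, the best each vehicle can do is its own shortest tour through its group:
  {Ash} + {Willow, Hollow, Oak, Corby}: 44 + 110 = 154
  {Willow} + {Ash, Hollow, Oak, Corby}: 40 + 98 = 138
  {Ash, Willow} + {Hollow, Oak, Corby}: 60 + 91 = 151
  {Hollow} + {Ash, Willow, Oak, Corby}: 32 + 107 = 139
  {Ash, Hollow} + {Willow, Oak, Corby}: 45 + 93 = 138
  {Willow, Hollow} + {Ash, Oak, Corby}: 61 + 95 = 156
  … (15 splits in total)
  {Ash, Hollow, Oak} + {Willow, Corby}: 45 + 88 = 133  ← best
Best: vehicle 1 Fern → Hollow → Ash → Oak → Fern = 45; vehicle 2 Fern → Willow → Corby → Fern = 88; combined 133.

Minimum combined distance: 133 km.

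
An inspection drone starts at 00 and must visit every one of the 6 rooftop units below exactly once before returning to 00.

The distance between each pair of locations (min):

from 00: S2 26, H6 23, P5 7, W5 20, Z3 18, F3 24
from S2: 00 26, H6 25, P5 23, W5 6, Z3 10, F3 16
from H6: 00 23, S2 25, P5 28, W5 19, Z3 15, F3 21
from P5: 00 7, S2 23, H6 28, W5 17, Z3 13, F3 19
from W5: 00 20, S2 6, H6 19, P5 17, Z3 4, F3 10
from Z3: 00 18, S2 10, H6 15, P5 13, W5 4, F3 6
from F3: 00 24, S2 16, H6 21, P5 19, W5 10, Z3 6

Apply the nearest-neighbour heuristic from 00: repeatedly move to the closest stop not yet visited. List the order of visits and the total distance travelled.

00 → [P5:7 / Z3:18 / W5:20 / H6:23 / F3:24 / S2:26] → P5 (7)
P5 → [Z3:13 / W5:17 / F3:19 / S2:23 / H6:28] → Z3 (13)
Z3 → [W5:4 / F3:6 / S2:10 / H6:15] → W5 (4)
W5 → [S2:6 / F3:10 / H6:19] → S2 (6)
S2 → [F3:16 / H6:25] → F3 (16)
F3 → [H6:21] → H6 (21)
Return H6→00: 23.
Total = 7 + 13 + 4 + 6 + 16 + 21 + 23 = 90.

Total distance 90 min via the nearest-neighbour route 00 → P5 → Z3 → W5 → S2 → F3 → H6 → 00.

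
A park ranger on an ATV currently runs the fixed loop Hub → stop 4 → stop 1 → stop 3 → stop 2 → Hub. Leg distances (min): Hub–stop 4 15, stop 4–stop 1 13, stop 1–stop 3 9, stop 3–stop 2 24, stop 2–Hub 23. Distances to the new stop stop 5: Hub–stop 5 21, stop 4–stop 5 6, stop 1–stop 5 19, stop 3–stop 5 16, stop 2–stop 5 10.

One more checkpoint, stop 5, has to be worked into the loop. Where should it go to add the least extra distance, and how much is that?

Minimum extra distance: 2 min, inserting stop 5 between stop 3 and stop 2.

Insertion cost between consecutive stops i–j is d(i,stop 5) + d(stop 5,j) − d(i,j):
  between Hub and stop 4: 21 + 6 − 15 = 12
  between stop 4 and stop 1: 6 + 19 − 13 = 12
  between stop 1 and stop 3: 19 + 16 − 9 = 26
  between stop 3 and stop 2: 16 + 10 − 24 = 2
  between stop 2 and Hub: 10 + 21 − 23 = 8
Cheapest insertion is between stop 3 and stop 2, adding 2.
New total = 84 + 2 = 86.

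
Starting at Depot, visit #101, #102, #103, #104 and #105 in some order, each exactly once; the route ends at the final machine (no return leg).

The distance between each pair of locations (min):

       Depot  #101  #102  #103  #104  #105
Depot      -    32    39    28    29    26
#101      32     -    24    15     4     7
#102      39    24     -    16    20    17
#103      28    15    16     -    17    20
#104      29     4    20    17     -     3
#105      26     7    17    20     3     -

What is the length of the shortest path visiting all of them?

64 min — the minimum one-way total.

There are 5! = 120 possible orderings.
Depot → #101 → #102 → #103 → #104 → #105: 32+24+16+17+3 = 92
Depot → #101 → #102 → #103 → #105 → #104: 32+24+16+20+3 = 95
Depot → #101 → #102 → #104 → #103 → #105: 32+24+20+17+20 = 113
Depot → #101 → #102 → #104 → #105 → #103: 32+24+20+3+20 = 99
Depot → #101 → #102 → #105 → #103 → #104: 32+24+17+20+17 = 110
Depot → #101 → #102 → #105 → #104 → #103: 32+24+17+3+17 = 93
Depot → #101 → #103 → #102 → #104 → #105: 32+15+16+20+3 = 86
Depot → #101 → #103 → #102 → #105 → #104: 32+15+16+17+3 = 83
Depot → #101 → #103 → #104 → #102 → #105: 32+15+17+20+17 = 101
Depot → #101 → #103 → #104 → #105 → #102: 32+15+17+3+17 = 84
Depot → #101 → #103 → #105 → #102 → #104: 32+15+20+17+20 = 104
Depot → #101 → #103 → #105 → #104 → #102: 32+15+20+3+20 = 90
Depot → #101 → #104 → #102 → #103 → #105: 32+4+20+16+20 = 92
Depot → #101 → #104 → #102 → #105 → #103: 32+4+20+17+20 = 93
… (106 more)
Depot → #105 → #104 → #101 → #103 → #102: 26+3+4+15+16 = 64  ← best
The minimum is 64.
One shortest path: Depot → #105 → #104 → #101 → #103 → #102.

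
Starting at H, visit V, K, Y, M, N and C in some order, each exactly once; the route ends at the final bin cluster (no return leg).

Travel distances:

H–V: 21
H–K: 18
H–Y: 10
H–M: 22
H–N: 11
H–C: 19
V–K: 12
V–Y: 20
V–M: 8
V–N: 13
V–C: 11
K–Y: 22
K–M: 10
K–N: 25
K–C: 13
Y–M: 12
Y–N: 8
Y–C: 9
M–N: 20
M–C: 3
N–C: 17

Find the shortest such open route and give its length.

51 — the minimum one-way total.

There are 6! = 720 possible orderings.
H → V → K → Y → M → N → C: 21+12+22+12+20+17 = 104
H → V → K → Y → M → C → N: 21+12+22+12+3+17 = 87
H → V → K → Y → N → M → C: 21+12+22+8+20+3 = 86
H → V → K → Y → N → C → M: 21+12+22+8+17+3 = 83
H → V → K → Y → C → M → N: 21+12+22+9+3+20 = 87
H → V → K → Y → C → N → M: 21+12+22+9+17+20 = 101
H → V → K → M → Y → N → C: 21+12+10+12+8+17 = 80
H → V → K → M → Y → C → N: 21+12+10+12+9+17 = 81
… (712 more)
H → N → Y → C → M → V → K: 11+8+9+3+8+12 = 51  ← best
The minimum is 51.
One shortest path: H → N → Y → C → M → V → K.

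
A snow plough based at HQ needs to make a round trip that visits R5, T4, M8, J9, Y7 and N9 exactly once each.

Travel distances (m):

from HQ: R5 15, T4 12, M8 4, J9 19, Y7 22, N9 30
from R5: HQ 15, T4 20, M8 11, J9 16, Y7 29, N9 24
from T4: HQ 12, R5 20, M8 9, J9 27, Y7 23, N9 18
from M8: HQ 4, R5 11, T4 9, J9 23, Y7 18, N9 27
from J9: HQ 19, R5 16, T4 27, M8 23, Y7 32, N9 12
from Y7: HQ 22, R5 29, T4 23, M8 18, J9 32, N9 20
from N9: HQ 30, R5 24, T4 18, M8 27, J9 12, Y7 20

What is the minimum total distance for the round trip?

HQ→R5→T4→M8→J9→Y7→N9→HQ: 15+20+9+23+32+20+30 = 149
HQ→R5→T4→M8→J9→N9→Y7→HQ: 15+20+9+23+12+20+22 = 121
HQ→R5→T4→M8→Y7→J9→N9→HQ: 15+20+9+18+32+12+30 = 136
HQ→R5→T4→M8→Y7→N9→J9→HQ: 15+20+9+18+20+12+19 = 113
HQ→R5→T4→M8→N9→J9→Y7→HQ: 15+20+9+27+12+32+22 = 137
HQ→R5→T4→M8→N9→Y7→J9→HQ: 15+20+9+27+20+32+19 = 142
HQ→R5→T4→J9→M8→Y7→N9→HQ: 15+20+27+23+18+20+30 = 153
HQ→R5→T4→J9→M8→N9→Y7→HQ: 15+20+27+23+27+20+22 = 154
… (352 more)
HQ→T4→Y7→N9→J9→R5→M8→HQ: 12+23+20+12+16+11+4 = 98  ← best
The minimum is 98.
One optimal route: HQ → T4 → Y7 → N9 → J9 → R5 → M8 → HQ (or its reverse).

Minimum total distance: 98 m.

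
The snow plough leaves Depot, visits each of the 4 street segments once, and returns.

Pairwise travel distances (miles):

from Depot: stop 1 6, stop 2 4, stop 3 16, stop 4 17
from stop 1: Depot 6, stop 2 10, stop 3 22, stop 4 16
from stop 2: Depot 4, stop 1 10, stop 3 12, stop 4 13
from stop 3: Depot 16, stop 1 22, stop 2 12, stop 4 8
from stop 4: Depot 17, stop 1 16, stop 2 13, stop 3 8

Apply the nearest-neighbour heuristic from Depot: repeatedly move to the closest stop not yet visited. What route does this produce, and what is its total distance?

Depot → [stop 2:4 / stop 1:6 / stop 3:16 / stop 4:17] → stop 2 (4)
stop 2 → [stop 1:10 / stop 3:12 / stop 4:13] → stop 1 (10)
stop 1 → [stop 4:16 / stop 3:22] → stop 4 (16)
stop 4 → [stop 3:8] → stop 3 (8)
Return stop 3→Depot: 16.
Total = 4 + 10 + 16 + 8 + 16 = 54.

Total distance 54 miles via the nearest-neighbour route Depot → stop 2 → stop 1 → stop 4 → stop 3 → Depot.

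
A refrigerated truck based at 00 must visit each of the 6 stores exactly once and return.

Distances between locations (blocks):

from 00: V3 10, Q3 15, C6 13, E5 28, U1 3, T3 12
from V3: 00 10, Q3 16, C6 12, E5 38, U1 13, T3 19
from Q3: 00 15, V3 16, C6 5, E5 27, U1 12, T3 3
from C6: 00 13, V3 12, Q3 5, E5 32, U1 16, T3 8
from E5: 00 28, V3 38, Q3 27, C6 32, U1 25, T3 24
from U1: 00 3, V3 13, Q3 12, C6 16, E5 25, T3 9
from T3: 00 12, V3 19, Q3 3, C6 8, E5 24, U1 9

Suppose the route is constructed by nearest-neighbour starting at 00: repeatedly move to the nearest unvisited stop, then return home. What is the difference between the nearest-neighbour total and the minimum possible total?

From 00: U1=3, V3=10, T3=12, C6=13, Q3=15, E5=28 → choose U1 (3).
From U1: T3=9, Q3=12, V3=13, C6=16, E5=25 → choose T3 (9).
From T3: Q3=3, C6=8, V3=19, E5=24 → choose Q3 (3).
From Q3: C6=5, V3=16, E5=27 → choose C6 (5).
From C6: V3=12, E5=32 → choose V3 (12).
From V3: E5=38 → choose E5 (38).
NN route 00 → U1 → T3 → Q3 → C6 → V3 → E5 → 00 costs 98.
Optimal: 00 → V3 → C6 → Q3 → T3 → E5 → U1 → 00 costs 82 (by enumerating all 360 distinct tours).
Excess = 98 − 82 = 16.

The nearest-neighbour route is 16 blocks longer than optimal.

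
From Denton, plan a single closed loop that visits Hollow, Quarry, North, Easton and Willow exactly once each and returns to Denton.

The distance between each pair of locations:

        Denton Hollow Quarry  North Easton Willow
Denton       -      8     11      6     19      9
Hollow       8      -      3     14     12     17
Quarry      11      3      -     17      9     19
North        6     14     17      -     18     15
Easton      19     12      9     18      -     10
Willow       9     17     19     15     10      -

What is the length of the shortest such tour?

With 5 stops there are 5!/2 = 60 distinct round trips (a route and its reverse cost the same).
Denton-Hollow-Quarry-North-Easton-Willow-Denton: 8+3+17+18+10+9 = 65
Denton-Hollow-Quarry-North-Willow-Easton-Denton: 8+3+17+15+10+19 = 72
Denton-Hollow-Quarry-Easton-North-Willow-Denton: 8+3+9+18+15+9 = 62
Denton-Hollow-Quarry-Easton-Willow-North-Denton: 8+3+9+10+15+6 = 51
Denton-Hollow-Quarry-Willow-North-Easton-Denton: 8+3+19+15+18+19 = 82
Denton-Hollow-Quarry-Willow-Easton-North-Denton: 8+3+19+10+18+6 = 64
Denton-Hollow-North-Quarry-Easton-Willow-Denton: 8+14+17+9+10+9 = 67
Denton-Hollow-North-Quarry-Willow-Easton-Denton: 8+14+17+19+10+19 = 87
Denton-Hollow-North-Easton-Quarry-Willow-Denton: 8+14+18+9+19+9 = 77
Denton-Hollow-North-Easton-Willow-Quarry-Denton: 8+14+18+10+19+11 = 80
Denton-Hollow-North-Willow-Quarry-Easton-Denton: 8+14+15+19+9+19 = 84
Denton-Hollow-North-Willow-Easton-Quarry-Denton: 8+14+15+10+9+11 = 67
Denton-Hollow-Easton-Quarry-North-Willow-Denton: 8+12+9+17+15+9 = 70
Denton-Hollow-Easton-Quarry-Willow-North-Denton: 8+12+9+19+15+6 = 69
… (46 more)
The minimum is 51.
One optimal route: Denton → Hollow → Quarry → Easton → Willow → North → Denton (or its reverse).

51 — the shortest possible round trip.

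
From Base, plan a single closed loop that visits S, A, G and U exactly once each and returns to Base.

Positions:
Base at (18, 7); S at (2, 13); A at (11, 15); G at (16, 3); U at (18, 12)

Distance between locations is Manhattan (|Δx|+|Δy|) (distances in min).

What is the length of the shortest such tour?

With 4 stops there are 4!/2 = 12 distinct round trips (a route and its reverse cost the same).
Base-S-A-G-U-Base: 22+11+17+11+5 = 66
Base-S-A-U-G-Base: 22+11+10+11+6 = 60
Base-S-G-A-U-Base: 22+24+17+10+5 = 78
Base-S-G-U-A-Base: 22+24+11+10+15 = 82
Base-S-U-A-G-Base: 22+17+10+17+6 = 72
Base-S-U-G-A-Base: 22+17+11+17+15 = 82
Base-A-S-G-U-Base: 15+11+24+11+5 = 66
Base-A-S-U-G-Base: 15+11+17+11+6 = 60
Base-A-G-S-U-Base: 15+17+24+17+5 = 78
Base-A-U-S-G-Base: 15+10+17+24+6 = 72
Base-G-S-A-U-Base: 6+24+11+10+5 = 56
Base-G-A-S-U-Base: 6+17+11+17+5 = 56
The minimum is 56.
One optimal route: Base → G → S → A → U → Base (or its reverse).

Shortest round trip = 56 min.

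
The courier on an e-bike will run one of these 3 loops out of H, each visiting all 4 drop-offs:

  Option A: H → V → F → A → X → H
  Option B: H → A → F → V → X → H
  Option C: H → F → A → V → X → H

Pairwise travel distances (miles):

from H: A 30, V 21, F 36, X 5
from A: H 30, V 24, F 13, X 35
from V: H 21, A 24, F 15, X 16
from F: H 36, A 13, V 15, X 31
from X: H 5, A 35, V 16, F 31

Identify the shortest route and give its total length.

Shortest is Option B, total 79 miles.

Option A: 21 + 15 + 13 + 35 + 5 = 89
Option B: 30 + 13 + 15 + 16 + 5 = 79
Option C: 36 + 13 + 24 + 16 + 5 = 94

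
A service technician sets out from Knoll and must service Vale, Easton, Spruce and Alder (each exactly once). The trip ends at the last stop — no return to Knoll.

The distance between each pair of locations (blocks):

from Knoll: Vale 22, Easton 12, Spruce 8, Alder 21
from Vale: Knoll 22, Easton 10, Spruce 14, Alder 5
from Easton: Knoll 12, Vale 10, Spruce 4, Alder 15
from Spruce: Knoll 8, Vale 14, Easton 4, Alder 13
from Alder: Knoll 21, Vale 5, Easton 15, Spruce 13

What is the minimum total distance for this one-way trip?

Shortest open route: 27 blocks.

There are 4! = 24 possible orderings.
Knoll→Vale→Easton→Spruce→Alder: 22+10+4+13 = 49
Knoll→Vale→Easton→Alder→Spruce: 22+10+15+13 = 60
Knoll→Vale→Spruce→Easton→Alder: 22+14+4+15 = 55
Knoll→Vale→Spruce→Alder→Easton: 22+14+13+15 = 64
Knoll→Vale→Alder→Easton→Spruce: 22+5+15+4 = 46
Knoll→Vale→Alder→Spruce→Easton: 22+5+13+4 = 44
Knoll→Easton→Vale→Spruce→Alder: 12+10+14+13 = 49
Knoll→Easton→Vale→Alder→Spruce: 12+10+5+13 = 40
Knoll→Easton→Spruce→Vale→Alder: 12+4+14+5 = 35
Knoll→Easton→Spruce→Alder→Vale: 12+4+13+5 = 34
Knoll→Easton→Alder→Vale→Spruce: 12+15+5+14 = 46
Knoll→Easton→Alder→Spruce→Vale: 12+15+13+14 = 54
Knoll→Spruce→Vale→Easton→Alder: 8+14+10+15 = 47
Knoll→Spruce→Vale→Alder→Easton: 8+14+5+15 = 42
… (10 more)
Knoll→Spruce→Easton→Vale→Alder: 8+4+10+5 = 27  ← best
The minimum is 27.
One shortest path: Knoll → Spruce → Easton → Vale → Alder.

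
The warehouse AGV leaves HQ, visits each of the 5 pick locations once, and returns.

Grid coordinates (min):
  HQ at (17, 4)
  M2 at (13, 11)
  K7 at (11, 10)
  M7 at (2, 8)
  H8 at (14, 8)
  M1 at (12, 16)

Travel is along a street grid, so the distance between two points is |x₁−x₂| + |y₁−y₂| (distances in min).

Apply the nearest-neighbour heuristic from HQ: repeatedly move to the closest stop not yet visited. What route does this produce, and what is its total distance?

HQ → [H8:7 / M2:11 / K7:12 / M1:17 / M7:19] → H8 (7)
H8 → [M2:4 / K7:5 / M1:10 / M7:12] → M2 (4)
M2 → [K7:3 / M1:6 / M7:14] → K7 (3)
K7 → [M1:7 / M7:11] → M1 (7)
M1 → [M7:18] → M7 (18)
Return M7→HQ: 19.
Total = 7 + 4 + 3 + 7 + 18 + 19 = 58.

58 min along HQ → H8 → M2 → K7 → M1 → M7 → HQ.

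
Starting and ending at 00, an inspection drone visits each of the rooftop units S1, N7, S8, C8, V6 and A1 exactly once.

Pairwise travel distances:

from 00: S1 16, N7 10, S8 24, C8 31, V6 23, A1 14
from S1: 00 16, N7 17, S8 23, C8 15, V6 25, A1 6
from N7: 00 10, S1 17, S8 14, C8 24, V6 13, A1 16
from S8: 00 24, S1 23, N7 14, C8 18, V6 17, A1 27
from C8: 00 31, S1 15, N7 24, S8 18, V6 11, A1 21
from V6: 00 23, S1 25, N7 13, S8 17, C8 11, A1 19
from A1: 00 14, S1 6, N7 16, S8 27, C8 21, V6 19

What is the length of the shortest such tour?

With 6 stops there are 6!/2 = 360 distinct round trips (a route and its reverse cost the same).
00 - S1 - N7 - S8 - C8 - V6 - A1 - 00: 16+17+14+18+11+19+14 = 109
00 - S1 - N7 - S8 - C8 - A1 - V6 - 00: 16+17+14+18+21+19+23 = 128
00 - S1 - N7 - S8 - V6 - C8 - A1 - 00: 16+17+14+17+11+21+14 = 110
00 - S1 - N7 - S8 - V6 - A1 - C8 - 00: 16+17+14+17+19+21+31 = 135
00 - S1 - N7 - S8 - A1 - C8 - V6 - 00: 16+17+14+27+21+11+23 = 129
00 - S1 - N7 - S8 - A1 - V6 - C8 - 00: 16+17+14+27+19+11+31 = 135
00 - S1 - N7 - C8 - S8 - V6 - A1 - 00: 16+17+24+18+17+19+14 = 125
00 - S1 - N7 - C8 - S8 - A1 - V6 - 00: 16+17+24+18+27+19+23 = 144
… (352 more)
00 - N7 - S8 - V6 - C8 - S1 - A1 - 00: 10+14+17+11+15+6+14 = 87  ← best
The minimum is 87.
One optimal route: 00 → N7 → S8 → V6 → C8 → S1 → A1 → 00 (or its reverse).

Shortest round trip = 87.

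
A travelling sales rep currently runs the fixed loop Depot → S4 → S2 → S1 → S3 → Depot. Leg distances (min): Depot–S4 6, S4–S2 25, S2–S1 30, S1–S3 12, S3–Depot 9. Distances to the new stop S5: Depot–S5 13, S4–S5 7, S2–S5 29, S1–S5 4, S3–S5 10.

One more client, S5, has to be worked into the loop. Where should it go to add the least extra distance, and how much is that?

Insertion cost between consecutive stops i–j is d(i,S5) + d(S5,j) − d(i,j):
  between Depot and S4: 13 + 7 − 6 = 14
  between S4 and S2: 7 + 29 − 25 = 11
  between S2 and S1: 29 + 4 − 30 = 3
  between S1 and S3: 4 + 10 − 12 = 2
  between S3 and Depot: 10 + 13 − 9 = 14
Cheapest insertion is between S1 and S3, adding 2.
New total = 82 + 2 = 84.

Minimum extra distance: 2 min, inserting S5 between S1 and S3.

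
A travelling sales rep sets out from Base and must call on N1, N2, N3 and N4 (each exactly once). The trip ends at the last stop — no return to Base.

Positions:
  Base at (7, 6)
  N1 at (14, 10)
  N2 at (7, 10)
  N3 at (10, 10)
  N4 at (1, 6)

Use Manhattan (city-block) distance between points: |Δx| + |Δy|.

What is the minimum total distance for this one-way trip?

23 — the minimum one-way total.

There are 4! = 24 possible orderings.
Base→N1→N2→N3→N4: 11+7+3+13 = 34
Base→N1→N2→N4→N3: 11+7+10+13 = 41
Base→N1→N3→N2→N4: 11+4+3+10 = 28
Base→N1→N3→N4→N2: 11+4+13+10 = 38
Base→N1→N4→N2→N3: 11+17+10+3 = 41
Base→N1→N4→N3→N2: 11+17+13+3 = 44
Base→N2→N1→N3→N4: 4+7+4+13 = 28
Base→N2→N1→N4→N3: 4+7+17+13 = 41
Base→N2→N3→N1→N4: 4+3+4+17 = 28
Base→N2→N3→N4→N1: 4+3+13+17 = 37
Base→N2→N4→N1→N3: 4+10+17+4 = 35
Base→N2→N4→N3→N1: 4+10+13+4 = 31
Base→N3→N1→N2→N4: 7+4+7+10 = 28
Base→N3→N1→N4→N2: 7+4+17+10 = 38
… (10 more)
Base→N4→N2→N3→N1: 6+10+3+4 = 23  ← best
The minimum is 23.
One shortest path: Base → N4 → N2 → N3 → N1.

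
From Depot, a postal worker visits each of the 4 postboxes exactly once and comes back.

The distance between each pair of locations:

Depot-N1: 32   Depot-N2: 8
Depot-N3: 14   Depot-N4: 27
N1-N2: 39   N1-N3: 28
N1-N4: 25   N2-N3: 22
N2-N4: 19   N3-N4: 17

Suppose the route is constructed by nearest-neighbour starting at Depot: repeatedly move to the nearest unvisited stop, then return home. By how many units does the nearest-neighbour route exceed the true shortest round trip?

Depot: N2=8, N3=14, N4=27, N1=32 ⇒ N2
N2: N4=19, N3=22, N1=39 ⇒ N4
N4: N3=17, N1=25 ⇒ N3
N3: N1=28 ⇒ N1
NN route Depot → N2 → N4 → N3 → N1 → Depot costs 104.
Optimal: Depot → N2 → N4 → N1 → N3 → Depot costs 94 (by enumerating all 12 distinct tours).
Excess = 104 − 94 = 10.

The nearest-neighbour route is 10 longer than optimal.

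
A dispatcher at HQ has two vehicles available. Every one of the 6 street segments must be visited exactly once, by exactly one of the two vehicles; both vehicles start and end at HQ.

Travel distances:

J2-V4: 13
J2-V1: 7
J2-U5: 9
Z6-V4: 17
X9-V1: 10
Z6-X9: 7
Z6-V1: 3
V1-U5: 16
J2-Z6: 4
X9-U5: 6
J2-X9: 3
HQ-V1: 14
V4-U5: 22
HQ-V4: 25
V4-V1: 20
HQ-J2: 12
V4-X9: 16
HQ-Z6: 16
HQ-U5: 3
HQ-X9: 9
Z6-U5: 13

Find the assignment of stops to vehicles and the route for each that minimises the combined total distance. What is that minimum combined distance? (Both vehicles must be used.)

Try each way of splitting the stops between the two vehicles (each non-empty) and, for each split, find the best tour for each vehicle:
  {J2} + {Z6, V4, X9, V1, U5}: 24 + 59 = 83
  {Z6} + {J2, V4, X9, V1, U5}: 32 + 59 = 91
  {J2, Z6} + {V4, X9, V1, U5}: 32 + 59 = 91
  {V4} + {J2, Z6, X9, V1, U5}: 50 + 33 = 83
  {J2, V4} + {Z6, X9, V1, U5}: 50 + 33 = 83
  {Z6, V4} + {J2, X9, V1, U5}: 58 + 33 = 91
  … (31 splits in total)
  {J2, Z6, V4, X9, V1} + {U5}: 59 + 6 = 65  ← best
Best: vehicle 1 HQ → X9 → J2 → V4 → Z6 → V1 → HQ = 59; vehicle 2 HQ → U5 → HQ = 6; combined 65.

65 — the smallest possible combined total.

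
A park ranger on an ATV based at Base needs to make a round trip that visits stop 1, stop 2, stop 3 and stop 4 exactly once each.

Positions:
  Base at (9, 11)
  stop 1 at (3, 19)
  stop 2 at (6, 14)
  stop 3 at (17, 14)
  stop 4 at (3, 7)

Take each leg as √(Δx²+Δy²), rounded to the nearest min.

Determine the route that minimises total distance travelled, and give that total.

Minimum total distance: 45 min.

With 4 stops there are 4!/2 = 12 distinct round trips (a route and its reverse cost the same).
Base → stop 1 → stop 2 → stop 3 → stop 4 → Base: 10+6+11+16+7 = 50
Base → stop 1 → stop 2 → stop 4 → stop 3 → Base: 10+6+8+16+9 = 49
Base → stop 1 → stop 3 → stop 2 → stop 4 → Base: 10+15+11+8+7 = 51
Base → stop 1 → stop 3 → stop 4 → stop 2 → Base: 10+15+16+8+4 = 53
Base → stop 1 → stop 4 → stop 2 → stop 3 → Base: 10+12+8+11+9 = 50
Base → stop 1 → stop 4 → stop 3 → stop 2 → Base: 10+12+16+11+4 = 53
Base → stop 2 → stop 1 → stop 3 → stop 4 → Base: 4+6+15+16+7 = 48
Base → stop 2 → stop 1 → stop 4 → stop 3 → Base: 4+6+12+16+9 = 47
Base → stop 2 → stop 3 → stop 1 → stop 4 → Base: 4+11+15+12+7 = 49
Base → stop 2 → stop 4 → stop 1 → stop 3 → Base: 4+8+12+15+9 = 48
Base → stop 3 → stop 1 → stop 2 → stop 4 → Base: 9+15+6+8+7 = 45
Base → stop 3 → stop 2 → stop 1 → stop 4 → Base: 9+11+6+12+7 = 45
The minimum is 45.
One optimal route: Base → stop 3 → stop 1 → stop 2 → stop 4 → Base (or its reverse).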